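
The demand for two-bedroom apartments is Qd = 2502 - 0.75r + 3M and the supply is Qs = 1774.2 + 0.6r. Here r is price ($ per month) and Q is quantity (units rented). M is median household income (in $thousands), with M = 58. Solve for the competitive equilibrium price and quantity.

r* = 668, Q* = 2175

With M = 58, demand is Qd = 2676 - 0.75r.
Equating demand and supply, 2676 - 0.75r = 1774.2 + 0.6r gives 1.35r = 901.8, so r* = 668.
Substitute back: Q* = 2676 - 0.75(668) = 2175.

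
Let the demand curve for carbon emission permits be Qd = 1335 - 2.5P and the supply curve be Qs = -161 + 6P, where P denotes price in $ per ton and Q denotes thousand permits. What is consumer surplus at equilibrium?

Consumer surplus = 160205

Set Qd = Qs: 1335 - 2.5P = -161 + 6P, so 1496 = 8.5P and P* = 176.
Plugging P* into demand: Q* = 1335 - 2.5(176) = 895.
Demand choke price (Qd = 0): P = 1335/2.5 = 534. Consumer surplus = ½ × (534 - 176) × 895 = 160205.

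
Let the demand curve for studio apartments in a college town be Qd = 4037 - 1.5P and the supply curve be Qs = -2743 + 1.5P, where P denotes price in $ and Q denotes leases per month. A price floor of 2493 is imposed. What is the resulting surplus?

With P fixed at 2493, quantity demanded is 297.5 and quantity supplied is 996.5.
Surplus = Qs - Qd = 996.5 - 297.5 = 699.

Surplus = 699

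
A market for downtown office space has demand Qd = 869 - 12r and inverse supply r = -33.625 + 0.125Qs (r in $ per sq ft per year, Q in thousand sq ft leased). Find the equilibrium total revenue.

In direct form, Qs = 269 + 8r.
The market clears where 869 - 12r = 269 + 8r. Rearranging, 20r = 600, hence r* = 30.
Substitute back: Q* = 869 - 12(30) = 509.
Total revenue = r* × Q* = 30 × 509 = 15270.

Total revenue = 15270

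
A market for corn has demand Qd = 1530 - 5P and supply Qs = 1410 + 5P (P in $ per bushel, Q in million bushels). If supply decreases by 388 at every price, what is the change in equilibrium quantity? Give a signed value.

At equilibrium Qd = Qs, so 1530 - 5P = 1410 + 5P; collecting terms, 120 = 10P and P* = 12.
From the demand curve, Q* = 1530 - 5(12) = 1470.
After the shift, supply is Qs = 1022 + 5P.
The new intersection has 508 = 10P, i.e. P = 50.8, Q = 1276.
ΔQ = 1276 - 1470 = -194.

ΔQ = -194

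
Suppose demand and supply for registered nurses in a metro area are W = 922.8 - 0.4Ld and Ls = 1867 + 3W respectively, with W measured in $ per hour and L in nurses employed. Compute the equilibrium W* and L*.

Solving each curve for L: Ld = 2307 - 2.5W.
The market clears where 2307 - 2.5W = 1867 + 3W. Rearranging, 5.5W = 440, hence W* = 80.
Substitute back: L* = 2307 - 2.5(80) = 2107.

W* = 80, L* = 2107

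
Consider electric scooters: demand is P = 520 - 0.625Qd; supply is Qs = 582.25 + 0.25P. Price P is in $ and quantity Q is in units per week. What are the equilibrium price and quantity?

In direct form, Qd = 832 - 1.6P.
At equilibrium Qd = Qs, so 832 - 1.6P = 582.25 + 0.25P; collecting terms, 249.75 = 1.85P and P* = 135.
From the demand curve, Q* = 832 - 1.6(135) = 616.

P* = 135, Q* = 616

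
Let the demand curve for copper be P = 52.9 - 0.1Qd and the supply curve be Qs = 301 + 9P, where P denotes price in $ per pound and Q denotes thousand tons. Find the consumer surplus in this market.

Consumer surplus = 8364.05

Inverting to quantity form: Qd = 529 - 10P.
The market clears where 529 - 10P = 301 + 9P. Rearranging, 19P = 228, hence P* = 12.
Substitute back: Q* = 529 - 10(12) = 409.
Demand choke price (Qd = 0): P = 529/10 = 52.9. Consumer surplus = ½ × (52.9 - 12) × 409 = 8364.05.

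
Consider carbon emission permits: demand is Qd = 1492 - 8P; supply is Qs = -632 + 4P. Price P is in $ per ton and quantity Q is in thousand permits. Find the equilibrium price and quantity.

P* = 177, Q* = 76

Equating demand and supply, 1492 - 8P = -632 + 4P gives 12P = 2124, so P* = 177.
Substitute back: Q* = 1492 - 8(177) = 76.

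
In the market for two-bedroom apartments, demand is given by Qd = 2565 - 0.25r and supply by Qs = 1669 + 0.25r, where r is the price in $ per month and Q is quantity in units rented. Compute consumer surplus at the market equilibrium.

Equating demand and supply, 2565 - 0.25r = 1669 + 0.25r gives 0.5r = 896, so r* = 1792.
From the demand curve, Q* = 2565 - 0.25(1792) = 2117.
Demand choke price (Qd = 0): r = 2565/0.25 = 10260. Consumer surplus = ½ × (10260 - 1792) × 2117 = 8963378.

Consumer surplus = 8963378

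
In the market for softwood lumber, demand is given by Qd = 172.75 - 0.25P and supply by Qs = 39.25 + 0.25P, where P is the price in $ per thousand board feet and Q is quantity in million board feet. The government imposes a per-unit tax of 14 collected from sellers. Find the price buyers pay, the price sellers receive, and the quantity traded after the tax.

With a tax of 14 on sellers, they supply based on the net price P_s = P_b - 14, so Qs = 35.75 + 0.25P_b.
Equate demand and the shifted supply: 172.75 - 0.25P_b = 35.75 + 0.25P_b, giving 0.5P_b = 137, so P_b = 274.
So P_s = 260 and the quantity traded is Q = 172.75 - 0.25(274) = 104.25.

P_b = 274, P_s = 260, Q = 104.25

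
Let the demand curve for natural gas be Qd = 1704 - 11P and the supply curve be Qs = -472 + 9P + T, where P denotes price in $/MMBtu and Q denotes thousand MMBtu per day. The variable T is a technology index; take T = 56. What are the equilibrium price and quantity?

P* = 106, Q* = 538

With T = 56, supply is Qs = -416 + 9P.
Equating demand and supply, 1704 - 11P = -416 + 9P gives 20P = 2120, so P* = 106.
Then Q* = 1704 - 11(106) = 538.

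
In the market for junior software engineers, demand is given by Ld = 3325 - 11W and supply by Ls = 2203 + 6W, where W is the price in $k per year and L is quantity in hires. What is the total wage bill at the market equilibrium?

The total wage bill = 171534

The market clears where 3325 - 11W = 2203 + 6W. Rearranging, 17W = 1122, hence W* = 66.
Plugging W* into demand: L* = 3325 - 11(66) = 2599.
The total wage bill = W* × L* = 66 × 2599 = 171534.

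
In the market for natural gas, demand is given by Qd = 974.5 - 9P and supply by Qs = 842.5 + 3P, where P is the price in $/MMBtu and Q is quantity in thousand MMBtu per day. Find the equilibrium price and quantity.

Set Qd = Qs: 974.5 - 9P = 842.5 + 3P, so 132 = 12P and P* = 11.
Substitute back: Q* = 974.5 - 9(11) = 875.5.

P* = 11, Q* = 875.5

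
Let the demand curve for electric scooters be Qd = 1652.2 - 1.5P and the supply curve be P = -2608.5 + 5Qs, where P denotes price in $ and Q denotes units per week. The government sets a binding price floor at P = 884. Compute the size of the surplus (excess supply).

Surplus = 372.3

Inverting to quantity form: Qs = 521.7 + 0.2P.
At P = 884: Qd = 326.2 and Qs = 698.5.
Surplus = Qs - Qd = 698.5 - 326.2 = 372.3.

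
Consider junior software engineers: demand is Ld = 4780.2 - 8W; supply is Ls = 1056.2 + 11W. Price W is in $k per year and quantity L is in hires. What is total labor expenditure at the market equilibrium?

The market clears where 4780.2 - 8W = 1056.2 + 11W. Rearranging, 19W = 3724, hence W* = 196.
Then L* = 4780.2 - 8(196) = 3212.2.
Total labor expenditure = W* × L* = 196 × 3212.2 = 629591.2.

Total labor expenditure = 629591.2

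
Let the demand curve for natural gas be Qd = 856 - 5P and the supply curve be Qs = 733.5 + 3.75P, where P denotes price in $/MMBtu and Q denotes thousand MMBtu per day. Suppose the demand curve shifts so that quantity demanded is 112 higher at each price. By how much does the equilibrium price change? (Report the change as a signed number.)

Set Qd = Qs: 856 - 5P = 733.5 + 3.75P, so 122.5 = 8.75P and P* = 14.
Then Q* = 856 - 5(14) = 786.
After the shift, demand is Qd = 968 - 5P.
New equilibrium: 234.5 = 8.75P, so P = 26.8 and Q = 834.
ΔP = 26.8 - 14 = 12.8.

ΔP = 12.8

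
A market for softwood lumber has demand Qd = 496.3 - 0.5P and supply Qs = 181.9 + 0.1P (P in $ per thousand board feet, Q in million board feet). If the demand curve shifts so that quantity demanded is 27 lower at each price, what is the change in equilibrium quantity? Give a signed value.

ΔQ = -4.5

At equilibrium Qd = Qs, so 496.3 - 0.5P = 181.9 + 0.1P; collecting terms, 314.4 = 0.6P and P* = 524.
From the demand curve, Q* = 496.3 - 0.5(524) = 234.3.
After the shift, demand is Qd = 469.3 - 0.5P.
Re-solving, 0.6P = 287.4 gives P = 479 and Q = 229.8.
ΔQ = 229.8 - 234.3 = -4.5.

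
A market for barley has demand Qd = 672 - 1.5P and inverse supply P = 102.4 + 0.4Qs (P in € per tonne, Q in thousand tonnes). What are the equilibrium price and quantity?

P* = 232, Q* = 324

Solving each curve for Q: Qs = -256 + 2.5P.
Set Qd = Qs: 672 - 1.5P = -256 + 2.5P, so 928 = 4P and P* = 232.
From the demand curve, Q* = 672 - 1.5(232) = 324.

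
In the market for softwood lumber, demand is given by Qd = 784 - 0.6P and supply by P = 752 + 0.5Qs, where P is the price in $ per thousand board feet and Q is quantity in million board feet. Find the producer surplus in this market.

In direct form, Qs = -1504 + 2P.
The market clears where 784 - 0.6P = -1504 + 2P. Rearranging, 2.6P = 2288, hence P* = 880.
Substitute back: Q* = 784 - 0.6(880) = 256.
Supply choke price (Qs = 0): P = 752. Producer surplus = ½ × (880 - 752) × 256 = 16384.

Producer surplus = 16384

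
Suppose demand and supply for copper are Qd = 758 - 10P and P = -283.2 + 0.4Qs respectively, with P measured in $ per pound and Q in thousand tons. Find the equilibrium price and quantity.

P* = 4, Q* = 718

Solving each curve for Q: Qs = 708 + 2.5P.
Equating demand and supply, 758 - 10P = 708 + 2.5P gives 12.5P = 50, so P* = 4.
From the demand curve, Q* = 758 - 10(4) = 718.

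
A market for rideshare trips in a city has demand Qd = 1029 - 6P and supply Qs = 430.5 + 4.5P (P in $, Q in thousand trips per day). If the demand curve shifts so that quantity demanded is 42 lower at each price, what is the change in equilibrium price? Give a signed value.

ΔP = -4

The market clears where 1029 - 6P = 430.5 + 4.5P. Rearranging, 10.5P = 598.5, hence P* = 57.
Plugging P* into demand: Q* = 1029 - 6(57) = 687.
After the shift, demand is Qd = 987 - 6P.
The new intersection has 556.5 = 10.5P, i.e. P = 53, Q = 669.
ΔP = 53 - 57 = -4.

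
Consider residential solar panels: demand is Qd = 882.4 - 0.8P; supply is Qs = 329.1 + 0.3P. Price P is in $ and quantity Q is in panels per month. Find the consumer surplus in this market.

Consumer surplus = 144000

Equating demand and supply, 882.4 - 0.8P = 329.1 + 0.3P gives 1.1P = 553.3, so P* = 503.
Plugging P* into demand: Q* = 882.4 - 0.8(503) = 480.
Demand choke price (Qd = 0): P = 882.4/0.8 = 1103. Consumer surplus = ½ × (1103 - 503) × 480 = 144000.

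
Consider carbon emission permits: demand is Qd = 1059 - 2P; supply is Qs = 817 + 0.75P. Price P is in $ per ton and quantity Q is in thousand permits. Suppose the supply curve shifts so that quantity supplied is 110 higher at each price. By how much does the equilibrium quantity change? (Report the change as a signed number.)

ΔQ = 80

Equating demand and supply, 1059 - 2P = 817 + 0.75P gives 2.75P = 242, so P* = 88.
Substitute back: Q* = 1059 - 2(88) = 883.
After the shift, supply is Qs = 927 + 0.75P.
The new intersection has 132 = 2.75P, i.e. P = 48, Q = 963.
ΔQ = 963 - 883 = 80.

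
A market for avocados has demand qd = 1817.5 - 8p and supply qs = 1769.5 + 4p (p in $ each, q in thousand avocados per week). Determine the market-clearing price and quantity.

Set qd = qs: 1817.5 - 8p = 1769.5 + 4p, so 48 = 12p and p* = 4.
Plugging p* into demand: q* = 1817.5 - 8(4) = 1785.5.

p* = 4, q* = 1785.5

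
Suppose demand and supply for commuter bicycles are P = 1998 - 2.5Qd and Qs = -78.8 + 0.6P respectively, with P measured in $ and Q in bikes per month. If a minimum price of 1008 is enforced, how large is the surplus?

Surplus = 130

Inverting to quantity form: Qd = 799.2 - 0.4P.
Evaluating both curves at the floor price 1008 gives Qd = 396, Qs = 526.
Surplus = Qs - Qd = 526 - 396 = 130.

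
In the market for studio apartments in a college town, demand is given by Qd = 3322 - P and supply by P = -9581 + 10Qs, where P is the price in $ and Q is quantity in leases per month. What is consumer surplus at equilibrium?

Rewriting in direct form: Qs = 958.1 + 0.1P.
Equating demand and supply, 3322 - P = 958.1 + 0.1P gives 1.1P = 2363.9, so P* = 2149.
Substitute back: Q* = 3322 - 2149 = 1173.
Demand choke price (Qd = 0): P = 3322. Consumer surplus = ½ × (3322 - 2149) × 1173 = 687964.5.

Consumer surplus = 687964.5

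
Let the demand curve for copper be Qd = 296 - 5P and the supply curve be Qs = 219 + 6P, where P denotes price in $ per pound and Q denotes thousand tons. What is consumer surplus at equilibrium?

Equating demand and supply, 296 - 5P = 219 + 6P gives 11P = 77, so P* = 7.
Plugging P* into demand: Q* = 296 - 5(7) = 261.
Demand choke price (Qd = 0): P = 296/5 = 59.2. Consumer surplus = ½ × (59.2 - 7) × 261 = 6812.1.

Consumer surplus = 6812.1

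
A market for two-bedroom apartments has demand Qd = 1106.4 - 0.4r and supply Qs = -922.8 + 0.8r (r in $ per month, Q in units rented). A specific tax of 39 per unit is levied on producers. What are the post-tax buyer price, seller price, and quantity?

Producers keep r_s = r_b - 39 per unit, so supply in terms of the buyer price is Qs = -954 + 0.8r_b.
Market clearing requires 1106.4 - 0.4r_b = -954 + 0.8r_b; hence 2060.4 = 1.2r_b and r_b = 1717.
Then r_s = 1717 - 39 = 1678 and Q = 1106.4 - 0.4(1717) = 419.6.

r_b = 1717, r_s = 1678, Q = 419.6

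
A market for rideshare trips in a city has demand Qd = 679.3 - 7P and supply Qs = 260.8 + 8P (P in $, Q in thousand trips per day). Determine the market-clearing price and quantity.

P* = 27.9, Q* = 484

Set Qd = Qs: 679.3 - 7P = 260.8 + 8P, so 418.5 = 15P and P* = 27.9.
From the demand curve, Q* = 679.3 - 7(27.9) = 484.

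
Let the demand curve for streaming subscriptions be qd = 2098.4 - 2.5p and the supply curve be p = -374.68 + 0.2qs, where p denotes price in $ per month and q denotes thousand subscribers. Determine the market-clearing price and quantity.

Inverting to quantity form: qs = 1873.4 + 5p.
Set qd = qs: 2098.4 - 2.5p = 1873.4 + 5p, so 225 = 7.5p and p* = 30.
Substitute back: q* = 2098.4 - 2.5(30) = 2023.4.

p* = 30, q* = 2023.4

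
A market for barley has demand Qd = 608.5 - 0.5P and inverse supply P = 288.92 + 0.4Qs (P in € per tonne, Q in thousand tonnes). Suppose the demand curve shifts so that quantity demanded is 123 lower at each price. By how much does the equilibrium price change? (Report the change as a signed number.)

ΔP = -41

Solving each curve for Q: Qs = -722.3 + 2.5P.
Equating demand and supply, 608.5 - 0.5P = -722.3 + 2.5P gives 3P = 1330.8, so P* = 443.6.
From the demand curve, Q* = 608.5 - 0.5(443.6) = 386.7.
After the shift, demand is Qd = 485.5 - 0.5P.
The new intersection has 1207.8 = 3P, i.e. P = 402.6, Q = 284.2.
ΔP = 402.6 - 443.6 = -41.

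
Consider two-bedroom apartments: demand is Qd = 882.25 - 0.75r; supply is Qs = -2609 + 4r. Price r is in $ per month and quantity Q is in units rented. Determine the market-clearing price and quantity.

r* = 735, Q* = 331

Equating demand and supply, 882.25 - 0.75r = -2609 + 4r gives 4.75r = 3491.25, so r* = 735.
Then Q* = 882.25 - 0.75(735) = 331.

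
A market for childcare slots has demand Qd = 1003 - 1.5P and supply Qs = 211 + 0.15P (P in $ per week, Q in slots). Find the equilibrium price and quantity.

P* = 480, Q* = 283

At equilibrium Qd = Qs, so 1003 - 1.5P = 211 + 0.15P; collecting terms, 792 = 1.65P and P* = 480.
Substitute back: Q* = 1003 - 1.5(480) = 283.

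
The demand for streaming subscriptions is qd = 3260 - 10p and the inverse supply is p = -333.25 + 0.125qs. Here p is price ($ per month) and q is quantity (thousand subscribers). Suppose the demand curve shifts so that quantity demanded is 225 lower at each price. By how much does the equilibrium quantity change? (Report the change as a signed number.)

Δq = -100

Rewriting in direct form: qs = 2666 + 8p.
Equating demand and supply, 3260 - 10p = 2666 + 8p gives 18p = 594, so p* = 33.
Substitute back: q* = 3260 - 10(33) = 2930.
After the shift, demand is qd = 3035 - 10p.
New equilibrium: 369 = 18p, so p = 20.5 and q = 2830.
Δq = 2830 - 2930 = -100.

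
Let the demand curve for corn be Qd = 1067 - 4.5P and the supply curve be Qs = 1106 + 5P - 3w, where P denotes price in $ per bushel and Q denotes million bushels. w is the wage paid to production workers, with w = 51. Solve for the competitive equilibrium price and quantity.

With w = 51, supply is Qs = 953 + 5P.
Set Qd = Qs: 1067 - 4.5P = 953 + 5P, so 114 = 9.5P and P* = 12.
Then Q* = 1067 - 4.5(12) = 1013.

P* = 12, Q* = 1013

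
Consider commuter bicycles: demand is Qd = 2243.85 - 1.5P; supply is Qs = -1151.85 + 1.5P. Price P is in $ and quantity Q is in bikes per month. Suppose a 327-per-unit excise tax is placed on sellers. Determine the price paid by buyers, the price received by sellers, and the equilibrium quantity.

With a tax of 327 on sellers, they supply based on the net price P_s = P_b - 327, so Qs = -1642.35 + 1.5P_b.
Market clearing requires 2243.85 - 1.5P_b = -1642.35 + 1.5P_b; hence 3886.2 = 3P_b and P_b = 1295.4.
Then P_s = 1295.4 - 327 = 968.4 and Q = 2243.85 - 1.5(1295.4) = 300.75.

P_b = 1295.4, P_s = 968.4, Q = 300.75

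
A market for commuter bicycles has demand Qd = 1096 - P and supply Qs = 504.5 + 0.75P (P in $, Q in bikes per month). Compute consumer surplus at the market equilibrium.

At equilibrium Qd = Qs, so 1096 - P = 504.5 + 0.75P; collecting terms, 591.5 = 1.75P and P* = 338.
Then Q* = 1096 - 338 = 758.
Demand choke price (Qd = 0): P = 1096. Consumer surplus = ½ × (1096 - 338) × 758 = 287282.

Consumer surplus = 287282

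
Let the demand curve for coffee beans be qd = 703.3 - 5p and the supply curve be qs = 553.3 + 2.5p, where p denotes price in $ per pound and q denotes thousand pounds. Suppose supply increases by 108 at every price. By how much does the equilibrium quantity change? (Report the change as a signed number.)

At equilibrium qd = qs, so 703.3 - 5p = 553.3 + 2.5p; collecting terms, 150 = 7.5p and p* = 20.
Substitute back: q* = 703.3 - 5(20) = 603.3.
After the shift, supply is qs = 661.3 + 2.5p.
Re-solving, 7.5p = 42 gives p = 5.6 and q = 675.3.
Δq = 675.3 - 603.3 = 72.

Δq = 72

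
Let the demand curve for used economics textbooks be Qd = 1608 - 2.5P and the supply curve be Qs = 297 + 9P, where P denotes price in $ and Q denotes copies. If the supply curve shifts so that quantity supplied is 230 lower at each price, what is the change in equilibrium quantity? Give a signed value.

ΔQ = -50

Equating demand and supply, 1608 - 2.5P = 297 + 9P gives 11.5P = 1311, so P* = 114.
Plugging P* into demand: Q* = 1608 - 2.5(114) = 1323.
After the shift, supply is Qs = 67 + 9P.
New equilibrium: 1541 = 11.5P, so P = 134 and Q = 1273.
ΔQ = 1273 - 1323 = -50.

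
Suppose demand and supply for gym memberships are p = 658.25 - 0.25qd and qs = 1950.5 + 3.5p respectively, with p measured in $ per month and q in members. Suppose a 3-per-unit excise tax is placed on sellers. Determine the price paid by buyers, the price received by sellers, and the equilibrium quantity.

p_b = 92.4, p_s = 89.4, q = 2263.4

Inverting to quantity form: qd = 2633 - 4p.
The tax drives a wedge p_b - p_s = 3. Substituting p_s = p_b - 3 into supply: qs = 1940 + 3.5p_b.
Market clearing requires 2633 - 4p_b = 1940 + 3.5p_b; hence 693 = 7.5p_b and p_b = 92.4.
Then p_s = 92.4 - 3 = 89.4 and q = 2633 - 4(92.4) = 2263.4.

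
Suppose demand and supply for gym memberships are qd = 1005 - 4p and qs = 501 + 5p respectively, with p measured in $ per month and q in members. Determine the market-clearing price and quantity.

At equilibrium qd = qs, so 1005 - 4p = 501 + 5p; collecting terms, 504 = 9p and p* = 56.
From the demand curve, q* = 1005 - 4(56) = 781.

p* = 56, q* = 781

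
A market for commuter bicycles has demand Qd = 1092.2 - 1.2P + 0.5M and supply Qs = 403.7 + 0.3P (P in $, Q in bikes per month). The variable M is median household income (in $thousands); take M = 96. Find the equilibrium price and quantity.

With M = 96, demand is Qd = 1140.2 - 1.2P.
Set Qd = Qs: 1140.2 - 1.2P = 403.7 + 0.3P, so 736.5 = 1.5P and P* = 491.
Then Q* = 1140.2 - 1.2(491) = 551.

P* = 491, Q* = 551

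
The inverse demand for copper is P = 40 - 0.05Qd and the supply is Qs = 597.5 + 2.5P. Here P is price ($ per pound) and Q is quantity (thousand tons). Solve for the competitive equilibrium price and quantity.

P* = 9, Q* = 620

In direct form, Qd = 800 - 20P.
Set Qd = Qs: 800 - 20P = 597.5 + 2.5P, so 202.5 = 22.5P and P* = 9.
Then Q* = 800 - 20(9) = 620.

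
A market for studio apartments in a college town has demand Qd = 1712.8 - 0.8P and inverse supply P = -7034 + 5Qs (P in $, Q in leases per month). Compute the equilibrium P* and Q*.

Solving each curve for Q: Qs = 1406.8 + 0.2P.
Set Qd = Qs: 1712.8 - 0.8P = 1406.8 + 0.2P, so 306 = P and P* = 306.
Then Q* = 1712.8 - 0.8(306) = 1468.

P* = 306, Q* = 1468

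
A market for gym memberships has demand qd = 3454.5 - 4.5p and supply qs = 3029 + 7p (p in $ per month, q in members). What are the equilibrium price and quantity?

Equating demand and supply, 3454.5 - 4.5p = 3029 + 7p gives 11.5p = 425.5, so p* = 37.
Substitute back: q* = 3454.5 - 4.5(37) = 3288.

p* = 37, q* = 3288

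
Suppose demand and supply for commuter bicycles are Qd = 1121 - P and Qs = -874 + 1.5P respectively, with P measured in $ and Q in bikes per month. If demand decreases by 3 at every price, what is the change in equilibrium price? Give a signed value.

ΔP = -1.2

The market clears where 1121 - P = -874 + 1.5P. Rearranging, 2.5P = 1995, hence P* = 798.
Plugging P* into demand: Q* = 1121 - 798 = 323.
After the shift, demand is Qd = 1118 - P.
New equilibrium: 1992 = 2.5P, so P = 796.8 and Q = 321.2.
ΔP = 796.8 - 798 = -1.2.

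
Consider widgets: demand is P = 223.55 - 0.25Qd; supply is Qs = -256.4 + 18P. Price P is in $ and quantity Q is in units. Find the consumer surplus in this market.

Consumer surplus = 58653.125

Inverting to quantity form: Qd = 894.2 - 4P.
At equilibrium Qd = Qs, so 894.2 - 4P = -256.4 + 18P; collecting terms, 1150.6 = 22P and P* = 52.3.
From the demand curve, Q* = 894.2 - 4(52.3) = 685.
Demand choke price (Qd = 0): P = 894.2/4 = 223.55. Consumer surplus = ½ × (223.55 - 52.3) × 685 = 58653.125.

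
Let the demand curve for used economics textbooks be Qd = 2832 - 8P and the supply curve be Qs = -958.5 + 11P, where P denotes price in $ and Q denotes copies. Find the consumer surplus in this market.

Consumer surplus = 95481

At equilibrium Qd = Qs, so 2832 - 8P = -958.5 + 11P; collecting terms, 3790.5 = 19P and P* = 199.5.
From the demand curve, Q* = 2832 - 8(199.5) = 1236.
Demand choke price (Qd = 0): P = 2832/8 = 354. Consumer surplus = ½ × (354 - 199.5) × 1236 = 95481.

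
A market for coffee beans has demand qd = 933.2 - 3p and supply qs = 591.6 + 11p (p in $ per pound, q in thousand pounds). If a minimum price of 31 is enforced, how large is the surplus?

At p = 31: qd = 840.2 and qs = 932.6.
Surplus = qs - qd = 932.6 - 840.2 = 92.4.

Surplus = 92.4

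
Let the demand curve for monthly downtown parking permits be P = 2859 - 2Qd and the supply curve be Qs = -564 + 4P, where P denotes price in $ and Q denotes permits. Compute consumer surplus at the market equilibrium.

Inverting to quantity form: Qd = 1429.5 - 0.5P.
Equating demand and supply, 1429.5 - 0.5P = -564 + 4P gives 4.5P = 1993.5, so P* = 443.
Then Q* = 1429.5 - 0.5(443) = 1208.
Demand choke price (Qd = 0): P = 1429.5/0.5 = 2859. Consumer surplus = ½ × (2859 - 443) × 1208 = 1459264.

Consumer surplus = 1459264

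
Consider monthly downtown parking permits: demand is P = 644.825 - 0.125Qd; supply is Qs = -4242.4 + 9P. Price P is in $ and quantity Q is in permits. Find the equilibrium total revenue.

Total revenue = 406233.8

Solving each curve for Q: Qd = 5158.6 - 8P.
The market clears where 5158.6 - 8P = -4242.4 + 9P. Rearranging, 17P = 9401, hence P* = 553.
Plugging P* into demand: Q* = 5158.6 - 8(553) = 734.6.
Total revenue = P* × Q* = 553 × 734.6 = 406233.8.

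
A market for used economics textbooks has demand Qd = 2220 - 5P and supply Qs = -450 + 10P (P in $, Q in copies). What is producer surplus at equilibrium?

Producer surplus = 88445

At equilibrium Qd = Qs, so 2220 - 5P = -450 + 10P; collecting terms, 2670 = 15P and P* = 178.
Then Q* = 2220 - 5(178) = 1330.
Supply choke price (Qs = 0): P = 45. Producer surplus = ½ × (178 - 45) × 1330 = 88445.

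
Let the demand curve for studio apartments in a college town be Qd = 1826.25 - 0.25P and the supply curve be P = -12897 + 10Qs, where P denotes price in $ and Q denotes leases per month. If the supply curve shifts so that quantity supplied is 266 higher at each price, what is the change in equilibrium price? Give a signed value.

Rewriting in direct form: Qs = 1289.7 + 0.1P.
At equilibrium Qd = Qs, so 1826.25 - 0.25P = 1289.7 + 0.1P; collecting terms, 536.55 = 0.35P and P* = 1533.
Plugging P* into demand: Q* = 1826.25 - 0.25(1533) = 1443.
After the shift, supply is Qs = 1555.7 + 0.1P.
Re-solving, 0.35P = 270.55 gives P = 773 and Q = 1633.
ΔP = 773 - 1533 = -760.

ΔP = -760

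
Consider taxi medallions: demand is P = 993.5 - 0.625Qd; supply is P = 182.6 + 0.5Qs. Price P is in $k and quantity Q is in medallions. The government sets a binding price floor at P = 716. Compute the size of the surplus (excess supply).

Rewriting in direct form: Qd = 1589.6 - 1.6P and Qs = -365.2 + 2P.
Evaluating both curves at the floor price 716 gives Qd = 444, Qs = 1066.8.
Surplus = Qs - Qd = 1066.8 - 444 = 622.8.

Surplus = 622.8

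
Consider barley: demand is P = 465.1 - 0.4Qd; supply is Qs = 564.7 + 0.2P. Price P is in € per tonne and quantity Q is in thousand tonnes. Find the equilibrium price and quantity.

Inverting to quantity form: Qd = 1162.75 - 2.5P.
The market clears where 1162.75 - 2.5P = 564.7 + 0.2P. Rearranging, 2.7P = 598.05, hence P* = 221.5.
Substitute back: Q* = 1162.75 - 2.5(221.5) = 609.

P* = 221.5, Q* = 609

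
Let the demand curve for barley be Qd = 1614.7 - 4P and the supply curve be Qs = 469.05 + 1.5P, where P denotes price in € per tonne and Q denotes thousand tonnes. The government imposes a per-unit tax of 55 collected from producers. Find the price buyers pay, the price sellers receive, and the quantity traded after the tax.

P_b = 223.3, P_s = 168.3, Q = 721.5

Producers keep P_s = P_b - 55 per unit, so supply in terms of the buyer price is Qs = 386.55 + 1.5P_b.
Equate demand and the shifted supply: 1614.7 - 4P_b = 386.55 + 1.5P_b, giving 5.5P_b = 1228.15, so P_b = 223.3.
So P_s = 168.3 and the quantity traded is Q = 1614.7 - 4(223.3) = 721.5.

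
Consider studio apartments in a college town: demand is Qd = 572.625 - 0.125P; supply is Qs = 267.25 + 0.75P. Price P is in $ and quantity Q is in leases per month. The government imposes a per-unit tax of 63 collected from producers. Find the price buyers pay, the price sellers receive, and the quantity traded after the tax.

P_b = 403, P_s = 340, Q = 522.25

The tax drives a wedge P_b - P_s = 63. Substituting P_s = P_b - 63 into supply: Qs = 220 + 0.75P_b.
Market clearing requires 572.625 - 0.125P_b = 220 + 0.75P_b; hence 352.625 = 0.875P_b and P_b = 403.
So P_s = 340 and the quantity traded is Q = 572.625 - 0.125(403) = 522.25.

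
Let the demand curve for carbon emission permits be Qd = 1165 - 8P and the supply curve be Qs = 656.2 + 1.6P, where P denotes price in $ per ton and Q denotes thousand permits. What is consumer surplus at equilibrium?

Equating demand and supply, 1165 - 8P = 656.2 + 1.6P gives 9.6P = 508.8, so P* = 53.
From the demand curve, Q* = 1165 - 8(53) = 741.
Demand choke price (Qd = 0): P = 1165/8 = 145.625. Consumer surplus = ½ × (145.625 - 53) × 741 = 34317.5625.

Consumer surplus = 34317.5625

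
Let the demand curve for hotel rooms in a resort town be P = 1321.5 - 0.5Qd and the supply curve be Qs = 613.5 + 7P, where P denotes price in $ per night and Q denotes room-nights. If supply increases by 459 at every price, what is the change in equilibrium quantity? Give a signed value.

ΔQ = 102

Rewriting in direct form: Qd = 2643 - 2P.
Set Qd = Qs: 2643 - 2P = 613.5 + 7P, so 2029.5 = 9P and P* = 225.5.
From the demand curve, Q* = 2643 - 2(225.5) = 2192.
After the shift, supply is Qs = 1072.5 + 7P.
New equilibrium: 1570.5 = 9P, so P = 174.5 and Q = 2294.
ΔQ = 2294 - 2192 = 102.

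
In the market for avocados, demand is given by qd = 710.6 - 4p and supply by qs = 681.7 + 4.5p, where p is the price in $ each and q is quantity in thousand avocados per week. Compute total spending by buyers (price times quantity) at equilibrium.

Total spending by buyers = 2369.8

At equilibrium qd = qs, so 710.6 - 4p = 681.7 + 4.5p; collecting terms, 28.9 = 8.5p and p* = 3.4.
Then q* = 710.6 - 4(3.4) = 697.
Total spending by buyers = p* × q* = 3.4 × 697 = 2369.8.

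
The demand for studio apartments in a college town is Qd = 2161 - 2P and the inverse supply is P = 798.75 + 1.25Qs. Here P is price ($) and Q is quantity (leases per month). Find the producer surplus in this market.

Producer surplus = 16200.625

In direct form, Qs = -639 + 0.8P.
At equilibrium Qd = Qs, so 2161 - 2P = -639 + 0.8P; collecting terms, 2800 = 2.8P and P* = 1000.
Plugging P* into demand: Q* = 2161 - 2(1000) = 161.
Supply choke price (Qs = 0): P = 798.75. Producer surplus = ½ × (1000 - 798.75) × 161 = 16200.625.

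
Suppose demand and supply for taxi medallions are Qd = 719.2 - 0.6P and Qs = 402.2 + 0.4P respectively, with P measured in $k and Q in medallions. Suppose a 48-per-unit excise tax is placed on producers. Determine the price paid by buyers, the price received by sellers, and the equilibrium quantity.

P_b = 336.2, P_s = 288.2, Q = 517.48

With a tax of 48 on producers, they supply based on the net price P_s = P_b - 48, so Qs = 383 + 0.4P_b.
Market clearing requires 719.2 - 0.6P_b = 383 + 0.4P_b; hence 336.2 = P_b and P_b = 336.2.
So P_s = 288.2 and the quantity traded is Q = 719.2 - 0.6(336.2) = 517.48.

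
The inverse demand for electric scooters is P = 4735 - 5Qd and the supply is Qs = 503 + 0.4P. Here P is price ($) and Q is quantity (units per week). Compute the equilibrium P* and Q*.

P* = 740, Q* = 799

Inverting to quantity form: Qd = 947 - 0.2P.
Set Qd = Qs: 947 - 0.2P = 503 + 0.4P, so 444 = 0.6P and P* = 740.
Plugging P* into demand: Q* = 947 - 0.2(740) = 799.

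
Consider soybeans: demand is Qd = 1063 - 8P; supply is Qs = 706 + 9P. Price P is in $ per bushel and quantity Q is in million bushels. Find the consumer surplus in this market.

The market clears where 1063 - 8P = 706 + 9P. Rearranging, 17P = 357, hence P* = 21.
From the demand curve, Q* = 1063 - 8(21) = 895.
Demand choke price (Qd = 0): P = 1063/8 = 132.875. Consumer surplus = ½ × (132.875 - 21) × 895 = 50064.0625.

Consumer surplus = 50064.0625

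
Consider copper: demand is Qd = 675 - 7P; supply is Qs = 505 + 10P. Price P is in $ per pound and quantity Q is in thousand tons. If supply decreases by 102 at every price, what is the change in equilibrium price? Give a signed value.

At equilibrium Qd = Qs, so 675 - 7P = 505 + 10P; collecting terms, 170 = 17P and P* = 10.
Then Q* = 675 - 7(10) = 605.
After the shift, supply is Qs = 403 + 10P.
The new intersection has 272 = 17P, i.e. P = 16, Q = 563.
ΔP = 16 - 10 = 6.

ΔP = 6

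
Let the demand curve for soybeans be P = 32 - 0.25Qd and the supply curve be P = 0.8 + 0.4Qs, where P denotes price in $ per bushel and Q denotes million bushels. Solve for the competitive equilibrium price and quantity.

Solving each curve for Q: Qd = 128 - 4P and Qs = -2 + 2.5P.
Set Qd = Qs: 128 - 4P = -2 + 2.5P, so 130 = 6.5P and P* = 20.
From the demand curve, Q* = 128 - 4(20) = 48.

P* = 20, Q* = 48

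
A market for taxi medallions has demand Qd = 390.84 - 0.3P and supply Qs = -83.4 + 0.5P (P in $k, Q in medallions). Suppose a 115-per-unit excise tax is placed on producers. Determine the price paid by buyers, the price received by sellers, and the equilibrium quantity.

Producers keep P_s = P_b - 115 per unit, so supply in terms of the buyer price is Qs = -140.9 + 0.5P_b.
Set Qd = Qs: 390.84 - 0.3P_b = -140.9 + 0.5P_b, so 531.74 = 0.8P_b and P_b = 664.675.
Then P_s = 664.675 - 115 = 549.675 and Q = 390.84 - 0.3(664.675) = 191.4375.

P_b = 664.675, P_s = 549.675, Q = 191.4375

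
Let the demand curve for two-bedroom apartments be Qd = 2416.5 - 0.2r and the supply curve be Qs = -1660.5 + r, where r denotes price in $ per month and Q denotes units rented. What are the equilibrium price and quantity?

r* = 3397.5, Q* = 1737

Equating demand and supply, 2416.5 - 0.2r = -1660.5 + r gives 1.2r = 4077, so r* = 3397.5.
Then Q* = 2416.5 - 0.2(3397.5) = 1737.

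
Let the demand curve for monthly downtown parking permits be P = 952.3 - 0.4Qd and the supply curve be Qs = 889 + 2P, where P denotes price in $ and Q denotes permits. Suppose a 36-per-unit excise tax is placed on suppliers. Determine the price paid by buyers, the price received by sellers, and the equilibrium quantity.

P_b = 347.5, P_s = 311.5, Q = 1512

In direct form, Qd = 2380.75 - 2.5P.
Suppliers keep P_s = P_b - 36 per unit, so supply in terms of the buyer price is Qs = 817 + 2P_b.
Set Qd = Qs: 2380.75 - 2.5P_b = 817 + 2P_b, so 1563.75 = 4.5P_b and P_b = 347.5.
Then P_s = 347.5 - 36 = 311.5 and Q = 2380.75 - 2.5(347.5) = 1512.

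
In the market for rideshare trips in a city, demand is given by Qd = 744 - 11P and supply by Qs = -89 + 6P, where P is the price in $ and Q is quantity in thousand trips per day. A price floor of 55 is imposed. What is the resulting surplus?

With P fixed at 55, quantity demanded is 139 and quantity supplied is 241.
Surplus = Qs - Qd = 241 - 139 = 102.

Surplus = 102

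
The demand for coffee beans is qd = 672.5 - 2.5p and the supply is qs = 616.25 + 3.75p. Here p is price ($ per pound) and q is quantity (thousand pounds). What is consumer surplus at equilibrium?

Set qd = qs: 672.5 - 2.5p = 616.25 + 3.75p, so 56.25 = 6.25p and p* = 9.
Then q* = 672.5 - 2.5(9) = 650.
Demand choke price (qd = 0): p = 672.5/2.5 = 269. Consumer surplus = ½ × (269 - 9) × 650 = 84500.

Consumer surplus = 84500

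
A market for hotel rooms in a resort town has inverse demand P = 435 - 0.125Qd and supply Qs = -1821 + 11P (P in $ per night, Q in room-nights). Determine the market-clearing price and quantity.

Inverting to quantity form: Qd = 3480 - 8P.
Equating demand and supply, 3480 - 8P = -1821 + 11P gives 19P = 5301, so P* = 279.
Then Q* = 3480 - 8(279) = 1248.

P* = 279, Q* = 1248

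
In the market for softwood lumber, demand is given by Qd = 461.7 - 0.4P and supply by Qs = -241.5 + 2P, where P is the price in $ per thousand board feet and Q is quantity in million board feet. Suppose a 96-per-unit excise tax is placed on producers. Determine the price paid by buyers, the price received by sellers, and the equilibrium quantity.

P_b = 373, P_s = 277, Q = 312.5

Producers keep P_s = P_b - 96 per unit, so supply in terms of the buyer price is Qs = -433.5 + 2P_b.
Set Qd = Qs: 461.7 - 0.4P_b = -433.5 + 2P_b, so 895.2 = 2.4P_b and P_b = 373.
Then P_s = 373 - 96 = 277 and Q = 461.7 - 0.4(373) = 312.5.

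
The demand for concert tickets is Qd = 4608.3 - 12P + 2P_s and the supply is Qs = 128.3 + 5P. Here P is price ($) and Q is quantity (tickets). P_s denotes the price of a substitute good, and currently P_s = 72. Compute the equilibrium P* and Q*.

With P_s = 72, demand is Qd = 4752.3 - 12P.
The market clears where 4752.3 - 12P = 128.3 + 5P. Rearranging, 17P = 4624, hence P* = 272.
Substitute back: Q* = 4752.3 - 12(272) = 1488.3.

P* = 272, Q* = 1488.3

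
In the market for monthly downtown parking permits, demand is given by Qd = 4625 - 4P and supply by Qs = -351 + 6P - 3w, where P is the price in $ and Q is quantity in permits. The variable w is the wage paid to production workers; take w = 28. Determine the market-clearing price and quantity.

With w = 28, supply is Qs = -435 + 6P.
Set Qd = Qs: 4625 - 4P = -435 + 6P, so 5060 = 10P and P* = 506.
From the demand curve, Q* = 4625 - 4(506) = 2601.

P* = 506, Q* = 2601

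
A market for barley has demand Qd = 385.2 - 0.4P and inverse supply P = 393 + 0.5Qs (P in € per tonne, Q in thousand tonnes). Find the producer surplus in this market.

Producer surplus = 9025

Solving each curve for Q: Qs = -786 + 2P.
Set Qd = Qs: 385.2 - 0.4P = -786 + 2P, so 1171.2 = 2.4P and P* = 488.
Then Q* = 385.2 - 0.4(488) = 190.
Supply choke price (Qs = 0): P = 393. Producer surplus = ½ × (488 - 393) × 190 = 9025.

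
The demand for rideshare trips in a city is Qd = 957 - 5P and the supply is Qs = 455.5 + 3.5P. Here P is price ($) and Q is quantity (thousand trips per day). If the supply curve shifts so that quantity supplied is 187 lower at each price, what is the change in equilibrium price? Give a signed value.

ΔP = 22

At equilibrium Qd = Qs, so 957 - 5P = 455.5 + 3.5P; collecting terms, 501.5 = 8.5P and P* = 59.
Then Q* = 957 - 5(59) = 662.
After the shift, supply is Qs = 268.5 + 3.5P.
Re-solving, 8.5P = 688.5 gives P = 81 and Q = 552.
ΔP = 81 - 59 = 22.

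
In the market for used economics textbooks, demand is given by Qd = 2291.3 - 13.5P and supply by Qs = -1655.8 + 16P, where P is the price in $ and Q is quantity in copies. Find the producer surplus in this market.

At equilibrium Qd = Qs, so 2291.3 - 13.5P = -1655.8 + 16P; collecting terms, 3947.1 = 29.5P and P* = 133.8.
Plugging P* into demand: Q* = 2291.3 - 13.5(133.8) = 485.
Supply choke price (Qs = 0): P = 103.4875. Producer surplus = ½ × (133.8 - 103.4875) × 485 = 7350.78125.

Producer surplus = 7350.78125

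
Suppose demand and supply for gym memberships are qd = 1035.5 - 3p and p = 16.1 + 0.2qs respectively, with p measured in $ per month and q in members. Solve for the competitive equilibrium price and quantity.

p* = 139.5, q* = 617

Inverting to quantity form: qs = -80.5 + 5p.
Equating demand and supply, 1035.5 - 3p = -80.5 + 5p gives 8p = 1116, so p* = 139.5.
Then q* = 1035.5 - 3(139.5) = 617.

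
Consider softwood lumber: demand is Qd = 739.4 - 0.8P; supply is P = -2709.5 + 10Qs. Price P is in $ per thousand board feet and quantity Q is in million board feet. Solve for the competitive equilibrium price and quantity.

P* = 520.5, Q* = 323

Inverting to quantity form: Qs = 270.95 + 0.1P.
The market clears where 739.4 - 0.8P = 270.95 + 0.1P. Rearranging, 0.9P = 468.45, hence P* = 520.5.
Substitute back: Q* = 739.4 - 0.8(520.5) = 323.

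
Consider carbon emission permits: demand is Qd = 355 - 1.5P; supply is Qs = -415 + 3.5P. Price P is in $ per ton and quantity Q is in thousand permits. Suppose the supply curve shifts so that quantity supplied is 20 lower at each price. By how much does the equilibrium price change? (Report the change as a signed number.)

The market clears where 355 - 1.5P = -415 + 3.5P. Rearranging, 5P = 770, hence P* = 154.
From the demand curve, Q* = 355 - 1.5(154) = 124.
After the shift, supply is Qs = -435 + 3.5P.
Re-solving, 5P = 790 gives P = 158 and Q = 118.
ΔP = 158 - 154 = 4.

ΔP = 4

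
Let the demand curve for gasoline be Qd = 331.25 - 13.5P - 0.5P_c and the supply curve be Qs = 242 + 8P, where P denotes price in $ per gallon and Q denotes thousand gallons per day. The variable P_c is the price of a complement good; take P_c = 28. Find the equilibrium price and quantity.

P* = 3.5, Q* = 270

With P_c = 28, demand is Qd = 317.25 - 13.5P.
The market clears where 317.25 - 13.5P = 242 + 8P. Rearranging, 21.5P = 75.25, hence P* = 3.5.
Plugging P* into demand: Q* = 317.25 - 13.5(3.5) = 270.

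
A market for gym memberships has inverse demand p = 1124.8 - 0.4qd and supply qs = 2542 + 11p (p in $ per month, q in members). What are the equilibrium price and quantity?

Solving each curve for q: qd = 2812 - 2.5p.
The market clears where 2812 - 2.5p = 2542 + 11p. Rearranging, 13.5p = 270, hence p* = 20.
Substitute back: q* = 2812 - 2.5(20) = 2762.

p* = 20, q* = 2762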